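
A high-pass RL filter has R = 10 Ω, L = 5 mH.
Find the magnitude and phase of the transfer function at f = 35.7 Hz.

Step 1 — Angular frequency: ω = 2π·35.7 = 224.3 rad/s.
Step 2 — Transfer function: H(jω) = jωL/(R + jωL).
Step 3 — Numerator jωL = j·1.122; denominator R + jωL = 10 + j1.122.
Step 4 — H = 0.01242 + j0.1108.
Step 5 — Magnitude: |H| = 0.1115 (-19.1 dB); phase: φ = 83.6°.

|H| = 0.1115 (-19.1 dB), φ = 83.6°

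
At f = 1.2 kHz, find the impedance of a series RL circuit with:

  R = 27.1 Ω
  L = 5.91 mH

Step 1 — Angular frequency: ω = 2π·f = 2π·1200 = 7540 rad/s.
Step 2 — Component impedances:
  R: Z = R = 27.1 Ω
  L: Z = jωL = j·7540·0.00591 = 0 + j44.56 Ω
Step 3 — Series combination: Z_total = R + L = 27.1 + j44.56 Ω = 52.15∠58.7° Ω.

Z = 27.1 + j44.56 Ω = 52.15∠58.7° Ω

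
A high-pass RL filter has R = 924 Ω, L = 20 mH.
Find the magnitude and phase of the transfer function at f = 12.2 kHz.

Step 1 — Angular frequency: ω = 2π·1.22e+04 = 7.665e+04 rad/s.
Step 2 — Transfer function: H(jω) = jωL/(R + jωL).
Step 3 — Numerator jωL = j·1533; denominator R + jωL = 924 + j1533.
Step 4 — H = 0.7335 + j0.4421.
Step 5 — Magnitude: |H| = 0.8565 (-1.3 dB); phase: φ = 31.1°.

|H| = 0.8565 (-1.3 dB), φ = 31.1°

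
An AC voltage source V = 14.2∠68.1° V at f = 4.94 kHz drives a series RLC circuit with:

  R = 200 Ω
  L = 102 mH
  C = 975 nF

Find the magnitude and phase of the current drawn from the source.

Step 1 — Angular frequency: ω = 2π·f = 2π·4940 = 3.104e+04 rad/s.
Step 2 — Component impedances:
  R: Z = R = 200 Ω
  L: Z = jωL = j·3.104e+04·0.102 = 0 + j3166 Ω
  C: Z = 1/(jωC) = -j/(ω·C) = 0 - j33.04 Ω
Step 3 — Series combination: Z_total = R + L + C = 200 + j3133 Ω = 3139∠86.3° Ω.
Step 4 — Source phasor: V = 14.2∠68.1° V = 5.296 + j13.18 V.
Step 5 — Ohm's law: I = V / Z_total = (5.296 + j13.18) / (200 + j3133) = 0.004296 - j0.001416 A.
Step 6 — Convert to polar: |I| = 0.004523 A, ∠I = -18.2°.

I = 0.004523∠-18.2° A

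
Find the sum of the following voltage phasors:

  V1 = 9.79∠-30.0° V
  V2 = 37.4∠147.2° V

Step 1 — Convert each phasor to rectangular form:
  V1 = 9.79·(cos(-30.0°) + j·sin(-30.0°)) = 8.478 - j4.895 V
  V2 = 37.4·(cos(147.2°) + j·sin(147.2°)) = -31.44 + j20.26 V
Step 2 — Sum components: V_total = -22.96 + j15.36 V.
Step 3 — Convert to polar: |V_total| = 27.63 V, ∠V_total = 146.2°.

V_total = 27.63∠146.2° V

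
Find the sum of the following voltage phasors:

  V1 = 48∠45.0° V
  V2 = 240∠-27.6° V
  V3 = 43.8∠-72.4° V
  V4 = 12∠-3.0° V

Step 1 — Convert each phasor to rectangular form:
  V1 = 48·(cos(45.0°) + j·sin(45.0°)) = 33.94 + j33.94 V
  V2 = 240·(cos(-27.6°) + j·sin(-27.6°)) = 212.7 - j111.2 V
  V3 = 43.8·(cos(-72.4°) + j·sin(-72.4°)) = 13.24 - j41.75 V
  V4 = 12·(cos(-3.0°) + j·sin(-3.0°)) = 11.98 - j0.628 V
Step 2 — Sum components: V_total = 271.9 - j119.6 V.
Step 3 — Convert to polar: |V_total| = 297 V, ∠V_total = -23.8°.

V_total = 297∠-23.8° V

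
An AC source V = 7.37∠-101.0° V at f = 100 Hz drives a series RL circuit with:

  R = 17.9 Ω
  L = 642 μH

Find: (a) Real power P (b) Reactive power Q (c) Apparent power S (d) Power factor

Step 1 — Angular frequency: ω = 2π·f = 2π·100 = 628.3 rad/s.
Step 2 — Component impedances:
  R: Z = R = 17.9 Ω
  L: Z = jωL = j·628.3·0.000642 = 0 + j0.4034 Ω
Step 3 — Series combination: Z_total = R + L = 17.9 + j0.4034 Ω = 17.9∠1.3° Ω.
Step 4 — Source phasor: V = 7.37∠-101.0° V = -1.406 - j7.235 V.
Step 5 — Current: I = V / Z = -0.08763 - j0.4022 A = 0.4116∠-102.3° A.
Step 6 — Complex power: S = V·I* = 3.033 + j0.06835 VA.
Step 7 — Real power: P = Re(S) = 3.033 W.
Step 8 — Reactive power: Q = Im(S) = 0.06835 VAR.
Step 9 — Apparent power: |S| = 3.034 VA.
Step 10 — Power factor: PF = P/|S| = 0.9997 (lagging).

(a) P = 3.033 W  (b) Q = 0.06835 VAR  (c) S = 3.034 VA  (d) PF = 0.9997 (lagging)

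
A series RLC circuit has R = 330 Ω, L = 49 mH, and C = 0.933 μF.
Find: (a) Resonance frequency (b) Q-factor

Step 1 — Resonance condition Im(Z)=0 gives ω₀ = 1/√(LC).
Step 2 — ω₀ = 1/√(0.049·9.33e-07) = 4677 rad/s.
Step 3 — f₀ = ω₀/(2π) = 744.4 Hz.
Step 4 — Series Q: Q = ω₀L/R = 4677·0.049/330 = 0.6945.

(a) f₀ = 744.4 Hz  (b) Q = 0.6945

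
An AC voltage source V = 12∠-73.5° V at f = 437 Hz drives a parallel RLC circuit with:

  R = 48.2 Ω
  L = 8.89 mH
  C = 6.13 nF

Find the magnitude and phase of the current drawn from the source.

Step 1 — Angular frequency: ω = 2π·f = 2π·437 = 2746 rad/s.
Step 2 — Component impedances:
  R: Z = R = 48.2 Ω
  L: Z = jωL = j·2746·0.00889 = 0 + j24.41 Ω
  C: Z = 1/(jωC) = -j/(ω·C) = 0 - j5.941e+04 Ω
Step 3 — Parallel combination: 1/Z_total = 1/R + 1/L + 1/C; Z_total = 9.845 + j19.43 Ω = 21.78∠63.1° Ω.
Step 4 — Source phasor: V = 12∠-73.5° V = 3.408 - j11.51 V.
Step 5 — Ohm's law: I = V / Z_total = (3.408 - j11.51) / (9.845 + j19.43) = -0.4005 - j0.3783 A.
Step 6 — Convert to polar: |I| = 0.5509 A, ∠I = -136.6°.

I = 0.5509∠-136.6° A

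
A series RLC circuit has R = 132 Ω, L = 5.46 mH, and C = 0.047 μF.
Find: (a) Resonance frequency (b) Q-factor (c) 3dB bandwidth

Step 1 — Resonance: ω₀ = 1/√(LC) = 1/√(0.00546·4.7e-08) = 6.242e+04 rad/s.
Step 2 — f₀ = ω₀/(2π) = 9935 Hz.
Step 3 — Series Q: Q = ω₀L/R = 6.242e+04·0.00546/132 = 2.582.
Step 4 — Bandwidth: Δω = ω₀/Q = 2.418e+04 rad/s; BW = Δω/(2π) = 3848 Hz.

(a) f₀ = 9935 Hz  (b) Q = 2.582  (c) BW = 3848 Hz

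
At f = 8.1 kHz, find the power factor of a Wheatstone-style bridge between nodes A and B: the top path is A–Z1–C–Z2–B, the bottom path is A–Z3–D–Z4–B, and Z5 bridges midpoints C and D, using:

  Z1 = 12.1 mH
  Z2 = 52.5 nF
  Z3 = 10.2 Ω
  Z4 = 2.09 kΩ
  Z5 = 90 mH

Step 1 — Angular frequency: ω = 2π·f = 2π·8100 = 5.089e+04 rad/s.
Step 2 — Component impedances:
  Z1: Z = jωL = j·5.089e+04·0.0121 = 0 + j615.8 Ω
  Z2: Z = 1/(jωC) = -j/(ω·C) = 0 - j374.3 Ω
  Z3: Z = R = 10.2 Ω
  Z4: Z = R = 2090 Ω
  Z5: Z = jωL = j·5.089e+04·0.09 = 0 + j4580 Ω
Step 3 — Bridge requires nodal analysis (the Z5 bridge couples midpoints C and D, so the two paths cannot be reduced to a simple series/parallel combination). Setting node B to ground and injecting 1 A at node A, the 3-node admittance system at A, C, D solves to V_A = Z_AB = 13.61 + j167.7 Ω = 168.2∠85.4° Ω.
Step 4 — Power factor: PF = cos(φ) = Re(Z)/|Z| = 13.614/168.21 = 0.08093.
Step 5 — Type: Im(Z) = 167.7 ⇒ lagging (phase φ = 85.4°).

PF = 0.08093 (lagging, φ = 85.4°)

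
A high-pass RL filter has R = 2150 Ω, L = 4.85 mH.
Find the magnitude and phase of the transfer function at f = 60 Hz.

Step 1 — Angular frequency: ω = 2π·60 = 377 rad/s.
Step 2 — Transfer function: H(jω) = jωL/(R + jωL).
Step 3 — Numerator jωL = j·1.828; denominator R + jωL = 2150 + j1.828.
Step 4 — H = 7.232e-07 + j0.0008504.
Step 5 — Magnitude: |H| = 0.0008504 (-61.4 dB); phase: φ = 90.0°.

|H| = 0.0008504 (-61.4 dB), φ = 90.0°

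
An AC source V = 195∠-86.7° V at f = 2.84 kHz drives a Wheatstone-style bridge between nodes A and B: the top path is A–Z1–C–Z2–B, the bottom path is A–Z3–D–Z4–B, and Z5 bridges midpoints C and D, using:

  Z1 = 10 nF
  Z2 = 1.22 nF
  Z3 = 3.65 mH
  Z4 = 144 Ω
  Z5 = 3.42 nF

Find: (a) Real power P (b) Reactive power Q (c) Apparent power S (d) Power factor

Step 1 — Angular frequency: ω = 2π·f = 2π·2840 = 1.784e+04 rad/s.
Step 2 — Component impedances:
  Z1: Z = 1/(jωC) = -j/(ω·C) = 0 - j5604 Ω
  Z2: Z = 1/(jωC) = -j/(ω·C) = 0 - j4.593e+04 Ω
  Z3: Z = jωL = j·1.784e+04·0.00365 = 0 + j65.13 Ω
  Z4: Z = R = 144 Ω
  Z5: Z = 1/(jωC) = -j/(ω·C) = 0 - j1.639e+04 Ω
Step 3 — Bridge requires nodal analysis (the Z5 bridge couples midpoints C and D, so the two paths cannot be reduced to a simple series/parallel combination). Setting node B to ground and injecting 1 A at node A, the 3-node admittance system at A, C, D solves to V_A = Z_AB = 144.3 + j64.96 Ω = 158.2∠24.2° Ω.
Step 4 — Source phasor: V = 195∠-86.7° V = 11.22 - j194.7 V.
Step 5 — Current: I = V / Z = -0.4404 - j1.151 A = 1.232∠-110.9° A.
Step 6 — Complex power: S = V·I* = 219.1 + j98.66 VA.
Step 7 — Real power: P = Re(S) = 219.1 W.
Step 8 — Reactive power: Q = Im(S) = 98.66 VAR.
Step 9 — Apparent power: |S| = 240.3 VA.
Step 10 — Power factor: PF = P/|S| = 0.9118 (lagging).

(a) P = 219.1 W  (b) Q = 98.66 VAR  (c) S = 240.3 VA  (d) PF = 0.9118 (lagging)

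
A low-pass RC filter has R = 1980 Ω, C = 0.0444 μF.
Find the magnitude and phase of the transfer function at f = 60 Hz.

Step 1 — Angular frequency: ω = 2π·60 = 377 rad/s.
Step 2 — Transfer function: H(jω) = 1/(1 + jωRC).
Step 3 — Denominator: 1 + jωRC = 1 + j·377·1980·4.44e-08 = 1 + j0.03314.
Step 4 — H = 0.9989 - j0.03311.
Step 5 — Magnitude: |H| = 0.9995 (-0.0 dB); phase: φ = -1.9°.

|H| = 0.9995 (-0.0 dB), φ = -1.9°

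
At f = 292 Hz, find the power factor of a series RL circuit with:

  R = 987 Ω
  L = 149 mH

Step 1 — Angular frequency: ω = 2π·f = 2π·292 = 1835 rad/s.
Step 2 — Component impedances:
  R: Z = R = 987 Ω
  L: Z = jωL = j·1835·0.149 = 0 + j273.4 Ω
Step 3 — Series combination: Z_total = R + L = 987 + j273.4 Ω = 1024∠15.5° Ω.
Step 4 — Power factor: PF = cos(φ) = Re(Z)/|Z| = 987/1024.2 = 0.9637.
Step 5 — Type: Im(Z) = 273.4 ⇒ lagging (phase φ = 15.5°).

PF = 0.9637 (lagging, φ = 15.5°)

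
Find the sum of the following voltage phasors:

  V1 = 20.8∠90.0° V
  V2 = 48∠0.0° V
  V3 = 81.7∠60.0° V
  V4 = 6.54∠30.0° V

Step 1 — Convert each phasor to rectangular form:
  V1 = 20.8·(cos(90.0°) + j·sin(90.0°)) = 0 + j20.8 V
  V2 = 48·(cos(0.0°) + j·sin(0.0°)) = 48 V
  V3 = 81.7·(cos(60.0°) + j·sin(60.0°)) = 40.85 + j70.75 V
  V4 = 6.54·(cos(30.0°) + j·sin(30.0°)) = 5.664 + j3.27 V
Step 2 — Sum components: V_total = 94.51 + j94.82 V.
Step 3 — Convert to polar: |V_total| = 133.9 V, ∠V_total = 45.1°.

V_total = 133.9∠45.1° V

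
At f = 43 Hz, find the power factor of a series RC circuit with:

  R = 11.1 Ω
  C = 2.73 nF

Step 1 — Angular frequency: ω = 2π·f = 2π·43 = 270.2 rad/s.
Step 2 — Component impedances:
  R: Z = R = 11.1 Ω
  C: Z = 1/(jωC) = -j/(ω·C) = 0 - j1.356e+06 Ω
Step 3 — Series combination: Z_total = R + C = 11.1 - j1.356e+06 Ω = 1.356e+06∠-90.0° Ω.
Step 4 — Power factor: PF = cos(φ) = Re(Z)/|Z| = 11.1/1.3558e+06 = 8.187e-06.
Step 5 — Type: Im(Z) = -1.356e+06 ⇒ leading (phase φ = -90.0°).

PF = 8.187e-06 (leading, φ = -90.0°)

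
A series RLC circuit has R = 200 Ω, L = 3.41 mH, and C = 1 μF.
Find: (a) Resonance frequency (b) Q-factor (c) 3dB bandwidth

Step 1 — Resonance: ω₀ = 1/√(LC) = 1/√(0.00341·1e-06) = 1.712e+04 rad/s.
Step 2 — f₀ = ω₀/(2π) = 2725 Hz.
Step 3 — Series Q: Q = ω₀L/R = 1.712e+04·0.00341/200 = 0.292.
Step 4 — Bandwidth: Δω = ω₀/Q = 5.865e+04 rad/s; BW = Δω/(2π) = 9335 Hz.

(a) f₀ = 2725 Hz  (b) Q = 0.292  (c) BW = 9335 Hz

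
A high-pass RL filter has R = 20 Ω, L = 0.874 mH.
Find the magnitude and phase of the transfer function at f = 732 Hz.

Step 1 — Angular frequency: ω = 2π·732 = 4599 rad/s.
Step 2 — Transfer function: H(jω) = jωL/(R + jωL).
Step 3 — Numerator jωL = j·4.02; denominator R + jωL = 20 + j4.02.
Step 4 — H = 0.03883 + j0.1932.
Step 5 — Magnitude: |H| = 0.197 (-14.1 dB); phase: φ = 78.6°.

|H| = 0.197 (-14.1 dB), φ = 78.6°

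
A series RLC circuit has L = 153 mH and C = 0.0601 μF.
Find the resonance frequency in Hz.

Step 1 — Resonance condition Im(Z)=0 gives ω₀ = 1/√(LC).
Step 2 — ω₀ = 1/√(0.153·6.01e-08) = 1.043e+04 rad/s.
Step 3 — f₀ = ω₀/(2π) = 1660 Hz.

f₀ = 1660 Hz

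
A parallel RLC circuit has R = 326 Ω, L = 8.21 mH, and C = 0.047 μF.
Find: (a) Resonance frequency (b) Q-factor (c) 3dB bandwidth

Step 1 — Resonance: ω₀ = 1/√(LC) = 1/√(0.00821·4.7e-08) = 5.091e+04 rad/s.
Step 2 — f₀ = ω₀/(2π) = 8102 Hz.
Step 3 — Parallel Q: Q = R/(ω₀L) = 326/(5.091e+04·0.00821) = 0.78.
Step 4 — Bandwidth: Δω = ω₀/Q = 6.527e+04 rad/s; BW = Δω/(2π) = 1.039e+04 Hz.

(a) f₀ = 8102 Hz  (b) Q = 0.78  (c) BW = 1.039e+04 Hz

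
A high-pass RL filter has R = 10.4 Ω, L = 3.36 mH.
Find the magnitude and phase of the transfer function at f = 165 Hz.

Step 1 — Angular frequency: ω = 2π·165 = 1037 rad/s.
Step 2 — Transfer function: H(jω) = jωL/(R + jωL).
Step 3 — Numerator jωL = j·3.483; denominator R + jωL = 10.4 + j3.483.
Step 4 — H = 0.1009 + j0.3012.
Step 5 — Magnitude: |H| = 0.3176 (-10.0 dB); phase: φ = 71.5°.

|H| = 0.3176 (-10.0 dB), φ = 71.5°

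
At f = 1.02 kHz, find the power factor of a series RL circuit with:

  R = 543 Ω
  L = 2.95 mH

Step 1 — Angular frequency: ω = 2π·f = 2π·1020 = 6409 rad/s.
Step 2 — Component impedances:
  R: Z = R = 543 Ω
  L: Z = jωL = j·6409·0.00295 = 0 + j18.91 Ω
Step 3 — Series combination: Z_total = R + L = 543 + j18.91 Ω = 543.3∠2.0° Ω.
Step 4 — Power factor: PF = cos(φ) = Re(Z)/|Z| = 543/543.3 = 0.9994.
Step 5 — Type: Im(Z) = 18.91 ⇒ lagging (phase φ = 2.0°).

PF = 0.9994 (lagging, φ = 2.0°)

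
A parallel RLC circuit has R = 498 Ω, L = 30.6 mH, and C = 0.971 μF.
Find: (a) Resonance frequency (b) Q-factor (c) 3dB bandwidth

Step 1 — Resonance: ω₀ = 1/√(LC) = 1/√(0.0306·9.71e-07) = 5801 rad/s.
Step 2 — f₀ = ω₀/(2π) = 923.3 Hz.
Step 3 — Parallel Q: Q = R/(ω₀L) = 498/(5801·0.0306) = 2.805.
Step 4 — Bandwidth: Δω = ω₀/Q = 2068 rad/s; BW = Δω/(2π) = 329.1 Hz.

(a) f₀ = 923.3 Hz  (b) Q = 2.805  (c) BW = 329.1 Hz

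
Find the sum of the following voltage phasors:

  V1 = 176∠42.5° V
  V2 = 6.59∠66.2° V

Step 1 — Convert each phasor to rectangular form:
  V1 = 176·(cos(42.5°) + j·sin(42.5°)) = 129.8 + j118.9 V
  V2 = 6.59·(cos(66.2°) + j·sin(66.2°)) = 2.659 + j6.03 V
Step 2 — Sum components: V_total = 132.4 + j124.9 V.
Step 3 — Convert to polar: |V_total| = 182.1 V, ∠V_total = 43.3°.

V_total = 182.1∠43.3° V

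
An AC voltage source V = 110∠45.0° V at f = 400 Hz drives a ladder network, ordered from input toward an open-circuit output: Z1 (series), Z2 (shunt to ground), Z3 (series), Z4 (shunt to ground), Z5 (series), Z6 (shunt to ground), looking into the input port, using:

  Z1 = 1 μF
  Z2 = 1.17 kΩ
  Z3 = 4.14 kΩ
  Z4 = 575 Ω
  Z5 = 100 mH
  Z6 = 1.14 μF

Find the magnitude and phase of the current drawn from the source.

Step 1 — Angular frequency: ω = 2π·f = 2π·400 = 2513 rad/s.
Step 2 — Component impedances:
  Z1: Z = 1/(jωC) = -j/(ω·C) = 0 - j397.9 Ω
  Z2: Z = R = 1170 Ω
  Z3: Z = R = 4140 Ω
  Z4: Z = R = 575 Ω
  Z5: Z = jωL = j·2513·0.1 = 0 + j251.3 Ω
  Z6: Z = 1/(jωC) = -j/(ω·C) = 0 - j349 Ω
Step 3 — Ladder network (open output): work backward from the far end, alternating series and parallel combinations. Z_in = 913.1 - j402.5 Ω = 997.8∠-23.8° Ω.
Step 4 — Source phasor: V = 110∠45.0° V = 77.78 + j77.78 V.
Step 5 — Ohm's law: I = V / Z_total = (77.78 + j77.78) / (913.1 - j402.5) = 0.03989 + j0.1028 A.
Step 6 — Convert to polar: |I| = 0.1102 A, ∠I = 68.8°.

I = 0.1102∠68.8° A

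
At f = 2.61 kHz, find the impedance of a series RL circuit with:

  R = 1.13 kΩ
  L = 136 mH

Step 1 — Angular frequency: ω = 2π·f = 2π·2610 = 1.64e+04 rad/s.
Step 2 — Component impedances:
  R: Z = R = 1130 Ω
  L: Z = jωL = j·1.64e+04·0.136 = 0 + j2230 Ω
Step 3 — Series combination: Z_total = R + L = 1130 + j2230 Ω = 2500∠63.1° Ω.

Z = 1130 + j2230 Ω = 2500∠63.1° Ω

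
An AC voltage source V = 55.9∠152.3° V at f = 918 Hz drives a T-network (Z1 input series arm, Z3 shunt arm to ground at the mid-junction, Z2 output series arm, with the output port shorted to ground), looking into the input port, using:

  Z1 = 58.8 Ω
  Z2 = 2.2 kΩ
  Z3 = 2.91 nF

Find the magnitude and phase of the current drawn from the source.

Step 1 — Angular frequency: ω = 2π·f = 2π·918 = 5768 rad/s.
Step 2 — Component impedances:
  Z1: Z = R = 58.8 Ω
  Z2: Z = R = 2200 Ω
  Z3: Z = 1/(jωC) = -j/(ω·C) = 0 - j5.958e+04 Ω
Step 3 — With the output port shorted to ground, the output series arm Z2 runs from the junction to ground; the shunt arm Z3 also runs from the junction to ground. They appear in parallel: Z3 || Z2 = 2197 - j81.13 Ω.
Step 4 — Series with input arm Z1: Z_in = Z1 + (Z3 || Z2) = 2256 - j81.13 Ω = 2257∠-2.1° Ω.
Step 5 — Source phasor: V = 55.9∠152.3° V = -49.49 + j25.98 V.
Step 6 — Ohm's law: I = V / Z_total = (-49.49 + j25.98) / (2256 - j81.13) = -0.02233 + j0.01072 A.
Step 7 — Convert to polar: |I| = 0.02476 A, ∠I = 154.4°.

I = 0.02476∠154.4° A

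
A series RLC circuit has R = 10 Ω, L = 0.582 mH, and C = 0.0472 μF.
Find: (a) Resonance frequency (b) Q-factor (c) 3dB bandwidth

Step 1 — Resonance: ω₀ = 1/√(LC) = 1/√(0.000582·4.72e-08) = 1.908e+05 rad/s.
Step 2 — f₀ = ω₀/(2π) = 3.037e+04 Hz.
Step 3 — Series Q: Q = ω₀L/R = 1.908e+05·0.000582/10 = 11.1.
Step 4 — Bandwidth: Δω = ω₀/Q = 1.718e+04 rad/s; BW = Δω/(2π) = 2735 Hz.

(a) f₀ = 3.037e+04 Hz  (b) Q = 11.1  (c) BW = 2735 Hz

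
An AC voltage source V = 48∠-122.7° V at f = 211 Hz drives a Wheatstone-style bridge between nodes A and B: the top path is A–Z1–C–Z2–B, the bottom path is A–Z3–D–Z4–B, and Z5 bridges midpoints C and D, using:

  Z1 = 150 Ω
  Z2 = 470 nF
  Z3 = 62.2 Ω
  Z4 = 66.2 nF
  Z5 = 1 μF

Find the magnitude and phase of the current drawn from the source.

Step 1 — Angular frequency: ω = 2π·f = 2π·211 = 1326 rad/s.
Step 2 — Component impedances:
  Z1: Z = R = 150 Ω
  Z2: Z = 1/(jωC) = -j/(ω·C) = 0 - j1605 Ω
  Z3: Z = R = 62.2 Ω
  Z4: Z = 1/(jωC) = -j/(ω·C) = 0 - j1.139e+04 Ω
  Z5: Z = 1/(jωC) = -j/(ω·C) = 0 - j754.3 Ω
Step 3 — Bridge requires nodal analysis (the Z5 bridge couples midpoints C and D, so the two paths cannot be reduced to a simple series/parallel combination). Setting node B to ground and injecting 1 A at node A, the 3-node admittance system at A, C, D solves to V_A = Z_AB = 110.3 - j1426 Ω = 1431∠-85.6° Ω.
Step 4 — Source phasor: V = 48∠-122.7° V = -25.93 - j40.39 V.
Step 5 — Ohm's law: I = V / Z_total = (-25.93 - j40.39) / (110.3 - j1426) = 0.02675 - j0.02025 A.
Step 6 — Convert to polar: |I| = 0.03355 A, ∠I = -37.1°.

I = 0.03355∠-37.1° A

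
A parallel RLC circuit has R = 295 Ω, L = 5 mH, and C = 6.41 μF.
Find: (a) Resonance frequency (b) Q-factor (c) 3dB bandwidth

Step 1 — Resonance: ω₀ = 1/√(LC) = 1/√(0.005·6.41e-06) = 5586 rad/s.
Step 2 — f₀ = ω₀/(2π) = 889 Hz.
Step 3 — Parallel Q: Q = R/(ω₀L) = 295/(5586·0.005) = 10.56.
Step 4 — Bandwidth: Δω = ω₀/Q = 528.8 rad/s; BW = Δω/(2π) = 84.17 Hz.

(a) f₀ = 889 Hz  (b) Q = 10.56  (c) BW = 84.17 Hz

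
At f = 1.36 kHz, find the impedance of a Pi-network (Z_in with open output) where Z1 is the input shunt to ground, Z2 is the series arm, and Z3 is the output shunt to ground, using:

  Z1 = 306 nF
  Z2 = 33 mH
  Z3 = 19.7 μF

Step 1 — Angular frequency: ω = 2π·f = 2π·1360 = 8545 rad/s.
Step 2 — Component impedances:
  Z1: Z = 1/(jωC) = -j/(ω·C) = 0 - j382.4 Ω
  Z2: Z = jωL = j·8545·0.033 = 0 + j282 Ω
  Z3: Z = 1/(jωC) = -j/(ω·C) = 0 - j5.94 Ω
Step 3 — With open output, the series arm Z2 and the output shunt Z3 appear in series to ground: Z2 + Z3 = 0 + j276 Ω.
Step 4 — Parallel with input shunt Z1: Z_in = Z1 || (Z2 + Z3) = 0 + j992.3 Ω = 992.3∠90.0° Ω.

Z = 0 + j992.3 Ω = 992.3∠90.0° Ω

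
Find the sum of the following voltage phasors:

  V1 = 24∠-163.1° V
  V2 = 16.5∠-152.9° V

Step 1 — Convert each phasor to rectangular form:
  V1 = 24·(cos(-163.1°) + j·sin(-163.1°)) = -22.96 - j6.977 V
  V2 = 16.5·(cos(-152.9°) + j·sin(-152.9°)) = -14.69 - j7.516 V
Step 2 — Sum components: V_total = -37.65 - j14.49 V.
Step 3 — Convert to polar: |V_total| = 40.35 V, ∠V_total = -158.9°.

V_total = 40.35∠-158.9° V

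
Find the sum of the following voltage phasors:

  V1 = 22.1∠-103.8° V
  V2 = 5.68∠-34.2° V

Step 1 — Convert each phasor to rectangular form:
  V1 = 22.1·(cos(-103.8°) + j·sin(-103.8°)) = -5.272 - j21.46 V
  V2 = 5.68·(cos(-34.2°) + j·sin(-34.2°)) = 4.698 - j3.193 V
Step 2 — Sum components: V_total = -0.5738 - j24.65 V.
Step 3 — Convert to polar: |V_total| = 24.66 V, ∠V_total = -91.3°.

V_total = 24.66∠-91.3° V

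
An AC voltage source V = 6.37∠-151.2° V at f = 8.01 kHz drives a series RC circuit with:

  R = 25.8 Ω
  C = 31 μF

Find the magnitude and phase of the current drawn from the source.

Step 1 — Angular frequency: ω = 2π·f = 2π·8010 = 5.033e+04 rad/s.
Step 2 — Component impedances:
  R: Z = R = 25.8 Ω
  C: Z = 1/(jωC) = -j/(ω·C) = 0 - j0.641 Ω
Step 3 — Series combination: Z_total = R + C = 25.8 - j0.641 Ω = 25.81∠-1.4° Ω.
Step 4 — Source phasor: V = 6.37∠-151.2° V = -5.582 - j3.069 V.
Step 5 — Ohm's law: I = V / Z_total = (-5.582 - j3.069) / (25.8 - j0.641) = -0.2133 - j0.1242 A.
Step 6 — Convert to polar: |I| = 0.2468 A, ∠I = -149.8°.

I = 0.2468∠-149.8° A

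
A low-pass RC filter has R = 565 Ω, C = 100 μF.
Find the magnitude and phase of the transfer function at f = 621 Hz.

Step 1 — Angular frequency: ω = 2π·621 = 3902 rad/s.
Step 2 — Transfer function: H(jω) = 1/(1 + jωRC).
Step 3 — Denominator: 1 + jωRC = 1 + j·3902·565·0.0001 = 1 + j220.5.
Step 4 — H = 2.058e-05 - j0.004536.
Step 5 — Magnitude: |H| = 0.004536 (-46.9 dB); phase: φ = -89.7°.

|H| = 0.004536 (-46.9 dB), φ = -89.7°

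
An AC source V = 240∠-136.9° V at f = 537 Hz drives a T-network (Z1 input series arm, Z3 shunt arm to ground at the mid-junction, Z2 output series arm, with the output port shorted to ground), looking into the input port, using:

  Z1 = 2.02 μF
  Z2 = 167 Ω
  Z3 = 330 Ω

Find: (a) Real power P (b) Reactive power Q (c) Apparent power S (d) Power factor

Step 1 — Angular frequency: ω = 2π·f = 2π·537 = 3374 rad/s.
Step 2 — Component impedances:
  Z1: Z = 1/(jωC) = -j/(ω·C) = 0 - j146.7 Ω
  Z2: Z = R = 167 Ω
  Z3: Z = R = 330 Ω
Step 3 — With the output port shorted to ground, the output series arm Z2 runs from the junction to ground; the shunt arm Z3 also runs from the junction to ground. They appear in parallel: Z3 || Z2 = 110.9 Ω.
Step 4 — Series with input arm Z1: Z_in = Z1 + (Z3 || Z2) = 110.9 - j146.7 Ω = 183.9∠-52.9° Ω.
Step 5 — Source phasor: V = 240∠-136.9° V = -175.2 - j164 V.
Step 6 — Current: I = V / Z = 0.1369 - j1.298 A = 1.305∠-84.0° A.
Step 7 — Complex power: S = V·I* = 188.8 - j249.9 VA.
Step 8 — Real power: P = Re(S) = 188.8 W.
Step 9 — Reactive power: Q = Im(S) = -249.9 VAR.
Step 10 — Apparent power: |S| = 313.2 VA.
Step 11 — Power factor: PF = P/|S| = 0.6029 (leading).

(a) P = 188.8 W  (b) Q = -249.9 VAR  (c) S = 313.2 VA  (d) PF = 0.6029 (leading)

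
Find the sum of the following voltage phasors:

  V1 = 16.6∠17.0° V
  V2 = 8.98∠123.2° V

Step 1 — Convert each phasor to rectangular form:
  V1 = 16.6·(cos(17.0°) + j·sin(17.0°)) = 15.87 + j4.853 V
  V2 = 8.98·(cos(123.2°) + j·sin(123.2°)) = -4.917 + j7.514 V
Step 2 — Sum components: V_total = 10.96 + j12.37 V.
Step 3 — Convert to polar: |V_total| = 16.52 V, ∠V_total = 48.5°.

V_total = 16.52∠48.5° V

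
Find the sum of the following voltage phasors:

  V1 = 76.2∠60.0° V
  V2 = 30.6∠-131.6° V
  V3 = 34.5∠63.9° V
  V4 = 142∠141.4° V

Step 1 — Convert each phasor to rectangular form:
  V1 = 76.2·(cos(60.0°) + j·sin(60.0°)) = 38.1 + j65.99 V
  V2 = 30.6·(cos(-131.6°) + j·sin(-131.6°)) = -20.32 - j22.88 V
  V3 = 34.5·(cos(63.9°) + j·sin(63.9°)) = 15.18 + j30.98 V
  V4 = 142·(cos(141.4°) + j·sin(141.4°)) = -111 + j88.59 V
Step 2 — Sum components: V_total = -78.01 + j162.7 V.
Step 3 — Convert to polar: |V_total| = 180.4 V, ∠V_total = 115.6°.

V_total = 180.4∠115.6° V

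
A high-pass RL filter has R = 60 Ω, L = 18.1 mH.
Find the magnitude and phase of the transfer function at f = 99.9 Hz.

Step 1 — Angular frequency: ω = 2π·99.9 = 627.7 rad/s.
Step 2 — Transfer function: H(jω) = jωL/(R + jωL).
Step 3 — Numerator jωL = j·11.36; denominator R + jωL = 60 + j11.36.
Step 4 — H = 0.03461 + j0.1828.
Step 5 — Magnitude: |H| = 0.186 (-14.6 dB); phase: φ = 79.3°.

|H| = 0.186 (-14.6 dB), φ = 79.3°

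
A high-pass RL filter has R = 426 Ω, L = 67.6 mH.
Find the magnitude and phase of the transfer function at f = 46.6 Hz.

Step 1 — Angular frequency: ω = 2π·46.6 = 292.8 rad/s.
Step 2 — Transfer function: H(jω) = jωL/(R + jωL).
Step 3 — Numerator jωL = j·19.79; denominator R + jωL = 426 + j19.79.
Step 4 — H = 0.002154 + j0.04636.
Step 5 — Magnitude: |H| = 0.04641 (-26.7 dB); phase: φ = 87.3°.

|H| = 0.04641 (-26.7 dB), φ = 87.3°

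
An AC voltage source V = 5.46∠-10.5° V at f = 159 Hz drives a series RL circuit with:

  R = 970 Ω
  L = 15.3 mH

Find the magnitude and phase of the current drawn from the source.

Step 1 — Angular frequency: ω = 2π·f = 2π·159 = 999 rad/s.
Step 2 — Component impedances:
  R: Z = R = 970 Ω
  L: Z = jωL = j·999·0.0153 = 0 + j15.29 Ω
Step 3 — Series combination: Z_total = R + L = 970 + j15.29 Ω = 970.1∠0.9° Ω.
Step 4 — Source phasor: V = 5.46∠-10.5° V = 5.369 - j0.995 V.
Step 5 — Ohm's law: I = V / Z_total = (5.369 - j0.995) / (970 + j15.29) = 0.005517 - j0.001113 A.
Step 6 — Convert to polar: |I| = 0.005628 A, ∠I = -11.4°.

I = 0.005628∠-11.4° A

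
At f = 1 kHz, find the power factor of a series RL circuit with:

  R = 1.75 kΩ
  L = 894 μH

Step 1 — Angular frequency: ω = 2π·f = 2π·1000 = 6283 rad/s.
Step 2 — Component impedances:
  R: Z = R = 1750 Ω
  L: Z = jωL = j·6283·0.000894 = 0 + j5.617 Ω
Step 3 — Series combination: Z_total = R + L = 1750 + j5.617 Ω = 1750∠0.2° Ω.
Step 4 — Power factor: PF = cos(φ) = Re(Z)/|Z| = 1750/1750 = 1.
Step 5 — Type: Im(Z) = 5.617 ⇒ lagging (phase φ = 0.2°).

PF = 1 (lagging, φ = 0.2°)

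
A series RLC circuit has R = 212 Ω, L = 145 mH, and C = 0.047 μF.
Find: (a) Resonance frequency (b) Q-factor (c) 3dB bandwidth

Step 1 — Resonance condition Im(Z)=0 gives ω₀ = 1/√(LC).
Step 2 — ω₀ = 1/√(0.145·4.7e-08) = 1.211e+04 rad/s.
Step 3 — f₀ = ω₀/(2π) = 1928 Hz.
Step 4 — Series Q: Q = ω₀L/R = 1.211e+04·0.145/212 = 8.285.
Step 5 — 3dB bandwidth: Δω = ω₀/Q = 1462 rad/s; BW = Δω/(2π) = 232.7 Hz.

(a) f₀ = 1928 Hz  (b) Q = 8.285  (c) BW = 232.7 Hz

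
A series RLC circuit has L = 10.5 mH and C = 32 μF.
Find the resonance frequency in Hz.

Step 1 — Resonance condition Im(Z)=0 gives ω₀ = 1/√(LC).
Step 2 — ω₀ = 1/√(0.0105·3.2e-05) = 1725 rad/s.
Step 3 — f₀ = ω₀/(2π) = 274.6 Hz.

f₀ = 274.6 Hz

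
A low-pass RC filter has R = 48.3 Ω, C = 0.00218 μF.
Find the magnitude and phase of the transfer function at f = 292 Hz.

Step 1 — Angular frequency: ω = 2π·292 = 1835 rad/s.
Step 2 — Transfer function: H(jω) = 1/(1 + jωRC).
Step 3 — Denominator: 1 + jωRC = 1 + j·1835·48.3·2.18e-09 = 1 + j0.0001932.
Step 4 — H = 1 - j0.0001932.
Step 5 — Magnitude: |H| = 1 (-0.0 dB); phase: φ = -0.0°.

|H| = 1 (-0.0 dB), φ = -0.0°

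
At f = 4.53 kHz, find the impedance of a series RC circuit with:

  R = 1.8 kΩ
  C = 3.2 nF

Step 1 — Angular frequency: ω = 2π·f = 2π·4530 = 2.846e+04 rad/s.
Step 2 — Component impedances:
  R: Z = R = 1800 Ω
  C: Z = 1/(jωC) = -j/(ω·C) = 0 - j1.098e+04 Ω
Step 3 — Series combination: Z_total = R + C = 1800 - j1.098e+04 Ω = 1.113e+04∠-80.7° Ω.

Z = 1800 - j1.098e+04 Ω = 1.113e+04∠-80.7° Ω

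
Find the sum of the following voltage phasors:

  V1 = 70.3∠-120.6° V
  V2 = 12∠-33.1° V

Step 1 — Convert each phasor to rectangular form:
  V1 = 70.3·(cos(-120.6°) + j·sin(-120.6°)) = -35.79 - j60.51 V
  V2 = 12·(cos(-33.1°) + j·sin(-33.1°)) = 10.05 - j6.553 V
Step 2 — Sum components: V_total = -25.73 - j67.06 V.
Step 3 — Convert to polar: |V_total| = 71.83 V, ∠V_total = -111.0°.

V_total = 71.83∠-111.0° V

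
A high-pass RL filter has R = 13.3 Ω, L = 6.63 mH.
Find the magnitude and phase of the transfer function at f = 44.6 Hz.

Step 1 — Angular frequency: ω = 2π·44.6 = 280.2 rad/s.
Step 2 — Transfer function: H(jω) = jωL/(R + jωL).
Step 3 — Numerator jωL = j·1.858; denominator R + jωL = 13.3 + j1.858.
Step 4 — H = 0.01914 + j0.137.
Step 5 — Magnitude: |H| = 0.1384 (-17.2 dB); phase: φ = 82.0°.

|H| = 0.1384 (-17.2 dB), φ = 82.0°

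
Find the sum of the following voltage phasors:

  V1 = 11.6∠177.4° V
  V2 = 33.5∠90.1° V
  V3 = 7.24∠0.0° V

Step 1 — Convert each phasor to rectangular form:
  V1 = 11.6·(cos(177.4°) + j·sin(177.4°)) = -11.59 + j0.5262 V
  V2 = 33.5·(cos(90.1°) + j·sin(90.1°)) = -0.05847 + j33.5 V
  V3 = 7.24·(cos(0.0°) + j·sin(0.0°)) = 7.24 V
Step 2 — Sum components: V_total = -4.407 + j34.03 V.
Step 3 — Convert to polar: |V_total| = 34.31 V, ∠V_total = 97.4°.

V_total = 34.31∠97.4° V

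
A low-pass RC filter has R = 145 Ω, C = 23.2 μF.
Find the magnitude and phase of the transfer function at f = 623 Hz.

Step 1 — Angular frequency: ω = 2π·623 = 3914 rad/s.
Step 2 — Transfer function: H(jω) = 1/(1 + jωRC).
Step 3 — Denominator: 1 + jωRC = 1 + j·3914·145·2.32e-05 = 1 + j13.17.
Step 4 — H = 0.005734 - j0.07551.
Step 5 — Magnitude: |H| = 0.07572 (-22.4 dB); phase: φ = -85.7°.

|H| = 0.07572 (-22.4 dB), φ = -85.7°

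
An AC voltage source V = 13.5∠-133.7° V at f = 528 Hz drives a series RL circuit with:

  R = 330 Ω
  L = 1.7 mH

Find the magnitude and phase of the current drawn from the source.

Step 1 — Angular frequency: ω = 2π·f = 2π·528 = 3318 rad/s.
Step 2 — Component impedances:
  R: Z = R = 330 Ω
  L: Z = jωL = j·3318·0.0017 = 0 + j5.64 Ω
Step 3 — Series combination: Z_total = R + L = 330 + j5.64 Ω = 330∠1.0° Ω.
Step 4 — Source phasor: V = 13.5∠-133.7° V = -9.327 - j9.76 V.
Step 5 — Ohm's law: I = V / Z_total = (-9.327 - j9.76) / (330 + j5.64) = -0.02876 - j0.02908 A.
Step 6 — Convert to polar: |I| = 0.0409 A, ∠I = -134.7°.

I = 0.0409∠-134.7° A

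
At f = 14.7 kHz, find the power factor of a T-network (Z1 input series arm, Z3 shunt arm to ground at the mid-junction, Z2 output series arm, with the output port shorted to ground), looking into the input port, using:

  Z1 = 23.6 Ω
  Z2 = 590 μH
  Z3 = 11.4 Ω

Step 1 — Angular frequency: ω = 2π·f = 2π·1.47e+04 = 9.236e+04 rad/s.
Step 2 — Component impedances:
  Z1: Z = R = 23.6 Ω
  Z2: Z = jωL = j·9.236e+04·0.00059 = 0 + j54.49 Ω
  Z3: Z = R = 11.4 Ω
Step 3 — With the output port shorted to ground, the output series arm Z2 runs from the junction to ground; the shunt arm Z3 also runs from the junction to ground. They appear in parallel: Z3 || Z2 = 10.92 + j2.285 Ω.
Step 4 — Series with input arm Z1: Z_in = Z1 + (Z3 || Z2) = 34.52 + j2.285 Ω = 34.6∠3.8° Ω.
Step 5 — Power factor: PF = cos(φ) = Re(Z)/|Z| = 34.522/34.598 = 0.9978.
Step 6 — Type: Im(Z) = 2.285 ⇒ lagging (phase φ = 3.8°).

PF = 0.9978 (lagging, φ = 3.8°)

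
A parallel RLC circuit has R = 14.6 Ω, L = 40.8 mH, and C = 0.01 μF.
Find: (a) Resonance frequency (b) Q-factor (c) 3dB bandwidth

Step 1 — Resonance: ω₀ = 1/√(LC) = 1/√(0.0408·1e-08) = 4.951e+04 rad/s.
Step 2 — f₀ = ω₀/(2π) = 7879 Hz.
Step 3 — Parallel Q: Q = R/(ω₀L) = 14.6/(4.951e+04·0.0408) = 0.007228.
Step 4 — Bandwidth: Δω = ω₀/Q = 6.849e+06 rad/s; BW = Δω/(2π) = 1.09e+06 Hz.

(a) f₀ = 7879 Hz  (b) Q = 0.007228  (c) BW = 1.09e+06 Hz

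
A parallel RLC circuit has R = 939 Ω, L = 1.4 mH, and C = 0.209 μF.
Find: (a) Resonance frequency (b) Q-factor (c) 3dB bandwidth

Step 1 — Resonance: ω₀ = 1/√(LC) = 1/√(0.0014·2.09e-07) = 5.846e+04 rad/s.
Step 2 — f₀ = ω₀/(2π) = 9304 Hz.
Step 3 — Parallel Q: Q = R/(ω₀L) = 939/(5.846e+04·0.0014) = 11.47.
Step 4 — Bandwidth: Δω = ω₀/Q = 5096 rad/s; BW = Δω/(2π) = 811 Hz.

(a) f₀ = 9304 Hz  (b) Q = 11.47  (c) BW = 811 Hz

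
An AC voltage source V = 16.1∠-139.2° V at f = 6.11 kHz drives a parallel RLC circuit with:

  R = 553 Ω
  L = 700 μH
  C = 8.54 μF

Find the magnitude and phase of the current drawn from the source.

Step 1 — Angular frequency: ω = 2π·f = 2π·6110 = 3.839e+04 rad/s.
Step 2 — Component impedances:
  R: Z = R = 553 Ω
  L: Z = jωL = j·3.839e+04·0.0007 = 0 + j26.87 Ω
  C: Z = 1/(jωC) = -j/(ω·C) = 0 - j3.05 Ω
Step 3 — Parallel combination: 1/Z_total = 1/R + 1/L + 1/C; Z_total = 0.02141 - j3.441 Ω = 3.441∠-89.6° Ω.
Step 4 — Source phasor: V = 16.1∠-139.2° V = -12.19 - j10.52 V.
Step 5 — Ohm's law: I = V / Z_total = (-12.19 - j10.52) / (0.02141 - j3.441) = 3.036 - j3.561 A.
Step 6 — Convert to polar: |I| = 4.679 A, ∠I = -49.6°.

I = 4.679∠-49.6° A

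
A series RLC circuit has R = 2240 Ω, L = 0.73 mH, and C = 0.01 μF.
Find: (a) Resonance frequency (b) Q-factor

Step 1 — Resonance condition Im(Z)=0 gives ω₀ = 1/√(LC).
Step 2 — ω₀ = 1/√(0.00073·1e-08) = 3.701e+05 rad/s.
Step 3 — f₀ = ω₀/(2π) = 5.891e+04 Hz.
Step 4 — Series Q: Q = ω₀L/R = 3.701e+05·0.00073/2240 = 0.1206.

(a) f₀ = 5.891e+04 Hz  (b) Q = 0.1206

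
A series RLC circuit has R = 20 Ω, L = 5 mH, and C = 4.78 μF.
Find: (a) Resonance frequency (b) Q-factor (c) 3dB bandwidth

Step 1 — Resonance: ω₀ = 1/√(LC) = 1/√(0.005·4.78e-06) = 6468 rad/s.
Step 2 — f₀ = ω₀/(2π) = 1029 Hz.
Step 3 — Series Q: Q = ω₀L/R = 6468·0.005/20 = 1.617.
Step 4 — Bandwidth: Δω = ω₀/Q = 4000 rad/s; BW = Δω/(2π) = 636.6 Hz.

(a) f₀ = 1029 Hz  (b) Q = 1.617  (c) BW = 636.6 Hz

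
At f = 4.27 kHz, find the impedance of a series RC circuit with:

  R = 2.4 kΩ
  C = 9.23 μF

Step 1 — Angular frequency: ω = 2π·f = 2π·4270 = 2.683e+04 rad/s.
Step 2 — Component impedances:
  R: Z = R = 2400 Ω
  C: Z = 1/(jωC) = -j/(ω·C) = 0 - j4.038 Ω
Step 3 — Series combination: Z_total = R + C = 2400 - j4.038 Ω = 2400∠-0.1° Ω.

Z = 2400 - j4.038 Ω = 2400∠-0.1° Ω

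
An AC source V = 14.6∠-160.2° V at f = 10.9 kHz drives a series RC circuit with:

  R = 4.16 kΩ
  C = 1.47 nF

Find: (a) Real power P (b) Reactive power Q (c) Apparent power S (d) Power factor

Step 1 — Angular frequency: ω = 2π·f = 2π·1.09e+04 = 6.849e+04 rad/s.
Step 2 — Component impedances:
  R: Z = R = 4160 Ω
  C: Z = 1/(jωC) = -j/(ω·C) = 0 - j9933 Ω
Step 3 — Series combination: Z_total = R + C = 4160 - j9933 Ω = 1.077e+04∠-67.3° Ω.
Step 4 — Source phasor: V = 14.6∠-160.2° V = -13.74 - j4.946 V.
Step 5 — Current: I = V / Z = -6.917e-05 - j0.001354 A = 0.001356∠-92.9° A.
Step 6 — Complex power: S = V·I* = 0.007646 - j0.01826 VA.
Step 7 — Real power: P = Re(S) = 0.007646 W.
Step 8 — Reactive power: Q = Im(S) = -0.01826 VAR.
Step 9 — Apparent power: |S| = 0.01979 VA.
Step 10 — Power factor: PF = P/|S| = 0.3863 (leading).

(a) P = 0.007646 W  (b) Q = -0.01826 VAR  (c) S = 0.01979 VA  (d) PF = 0.3863 (leading)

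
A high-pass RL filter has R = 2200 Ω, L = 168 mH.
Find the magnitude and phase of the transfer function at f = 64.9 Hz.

Step 1 — Angular frequency: ω = 2π·64.9 = 407.8 rad/s.
Step 2 — Transfer function: H(jω) = jωL/(R + jωL).
Step 3 — Numerator jωL = j·68.51; denominator R + jωL = 2200 + j68.51.
Step 4 — H = 0.0009687 + j0.03111.
Step 5 — Magnitude: |H| = 0.03112 (-30.1 dB); phase: φ = 88.2°.

|H| = 0.03112 (-30.1 dB), φ = 88.2°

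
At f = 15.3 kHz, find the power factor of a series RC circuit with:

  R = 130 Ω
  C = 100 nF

Step 1 — Angular frequency: ω = 2π·f = 2π·1.53e+04 = 9.613e+04 rad/s.
Step 2 — Component impedances:
  R: Z = R = 130 Ω
  C: Z = 1/(jωC) = -j/(ω·C) = 0 - j104 Ω
Step 3 — Series combination: Z_total = R + C = 130 - j104 Ω = 166.5∠-38.7° Ω.
Step 4 — Power factor: PF = cos(φ) = Re(Z)/|Z| = 130/166.5 = 0.7808.
Step 5 — Type: Im(Z) = -104 ⇒ leading (phase φ = -38.7°).

PF = 0.7808 (leading, φ = -38.7°)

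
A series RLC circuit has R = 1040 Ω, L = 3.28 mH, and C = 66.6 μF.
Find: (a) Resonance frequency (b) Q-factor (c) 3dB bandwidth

Step 1 — Resonance condition Im(Z)=0 gives ω₀ = 1/√(LC).
Step 2 — ω₀ = 1/√(0.00328·6.66e-05) = 2140 rad/s.
Step 3 — f₀ = ω₀/(2π) = 340.5 Hz.
Step 4 — Series Q: Q = ω₀L/R = 2140·0.00328/1040 = 0.006748.
Step 5 — 3dB bandwidth: Δω = ω₀/Q = 3.171e+05 rad/s; BW = Δω/(2π) = 5.046e+04 Hz.

(a) f₀ = 340.5 Hz  (b) Q = 0.006748  (c) BW = 5.046e+04 Hz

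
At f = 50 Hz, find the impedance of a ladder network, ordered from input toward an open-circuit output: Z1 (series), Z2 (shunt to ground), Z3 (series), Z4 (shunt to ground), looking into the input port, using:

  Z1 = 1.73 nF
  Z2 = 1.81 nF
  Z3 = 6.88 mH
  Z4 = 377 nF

Step 1 — Angular frequency: ω = 2π·f = 2π·50 = 314.2 rad/s.
Step 2 — Component impedances:
  Z1: Z = 1/(jωC) = -j/(ω·C) = 0 - j1.84e+06 Ω
  Z2: Z = 1/(jωC) = -j/(ω·C) = 0 - j1.759e+06 Ω
  Z3: Z = jωL = j·314.2·0.00688 = 0 + j2.161 Ω
  Z4: Z = 1/(jωC) = -j/(ω·C) = 0 - j8443 Ω
Step 3 — Ladder network (open output): work backward from the far end, alternating series and parallel combinations. Z_in = 0 - j1.848e+06 Ω = 1.848e+06∠-90.0° Ω.

Z = 0 - j1.848e+06 Ω = 1.848e+06∠-90.0° Ω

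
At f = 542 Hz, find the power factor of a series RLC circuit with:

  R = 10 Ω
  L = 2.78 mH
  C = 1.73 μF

Step 1 — Angular frequency: ω = 2π·f = 2π·542 = 3405 rad/s.
Step 2 — Component impedances:
  R: Z = R = 10 Ω
  L: Z = jωL = j·3405·0.00278 = 0 + j9.467 Ω
  C: Z = 1/(jωC) = -j/(ω·C) = 0 - j169.7 Ω
Step 3 — Series combination: Z_total = R + L + C = 10 - j160.3 Ω = 160.6∠-86.4° Ω.
Step 4 — Power factor: PF = cos(φ) = Re(Z)/|Z| = 10/160.6 = 0.06227.
Step 5 — Type: Im(Z) = -160.3 ⇒ leading (phase φ = -86.4°).

PF = 0.06227 (leading, φ = -86.4°)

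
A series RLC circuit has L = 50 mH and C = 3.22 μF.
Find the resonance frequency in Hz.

Step 1 — Resonance condition Im(Z)=0 gives ω₀ = 1/√(LC).
Step 2 — ω₀ = 1/√(0.05·3.22e-06) = 2492 rad/s.
Step 3 — f₀ = ω₀/(2π) = 396.6 Hz.

f₀ = 396.6 Hz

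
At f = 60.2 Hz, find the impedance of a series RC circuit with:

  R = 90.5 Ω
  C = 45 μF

Step 1 — Angular frequency: ω = 2π·f = 2π·60.2 = 378.2 rad/s.
Step 2 — Component impedances:
  R: Z = R = 90.5 Ω
  C: Z = 1/(jωC) = -j/(ω·C) = 0 - j58.75 Ω
Step 3 — Series combination: Z_total = R + C = 90.5 - j58.75 Ω = 107.9∠-33.0° Ω.

Z = 90.5 - j58.75 Ω = 107.9∠-33.0° Ω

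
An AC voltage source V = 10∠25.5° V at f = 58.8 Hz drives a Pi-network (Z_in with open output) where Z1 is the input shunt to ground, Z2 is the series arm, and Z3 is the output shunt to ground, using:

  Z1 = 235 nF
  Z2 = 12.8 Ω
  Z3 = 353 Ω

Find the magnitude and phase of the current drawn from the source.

Step 1 — Angular frequency: ω = 2π·f = 2π·58.8 = 369.5 rad/s.
Step 2 — Component impedances:
  Z1: Z = 1/(jωC) = -j/(ω·C) = 0 - j1.152e+04 Ω
  Z2: Z = R = 12.8 Ω
  Z3: Z = R = 353 Ω
Step 3 — With open output, the series arm Z2 and the output shunt Z3 appear in series to ground: Z2 + Z3 = 365.8 Ω.
Step 4 — Parallel with input shunt Z1: Z_in = Z1 || (Z2 + Z3) = 365.4 - j11.61 Ω = 365.6∠-1.8° Ω.
Step 5 — Source phasor: V = 10∠25.5° V = 9.026 + j4.305 V.
Step 6 — Ohm's law: I = V / Z_total = (9.026 + j4.305) / (365.4 - j11.61) = 0.0243 + j0.01255 A.
Step 7 — Convert to polar: |I| = 0.02735 A, ∠I = 27.3°.

I = 0.02735∠27.3° A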